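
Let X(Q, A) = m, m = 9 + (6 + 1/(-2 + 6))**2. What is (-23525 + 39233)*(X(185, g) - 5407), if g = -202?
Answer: -336712761/4 ≈ -8.4178e+7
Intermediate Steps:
m = 769/16 (m = 9 + (6 + 1/4)**2 = 9 + (25/4)**2 = 9 + 625/16 = 769/16 ≈ 48.063)
X(Q, A) = 769/16
(-23525 + 39233)*(X(185, g) - 5407) = (-23525 + 39233)*(769/16 - 5407) = 15708*(-85743/16) = -336712761/4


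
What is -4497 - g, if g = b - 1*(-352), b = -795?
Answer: -4054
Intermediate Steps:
g = -443 (g = -795 - 1*(-352) = -795 + 352 = -443)
-4497 - g = -4497 - 1*(-443) = -4497 + 443 = -4054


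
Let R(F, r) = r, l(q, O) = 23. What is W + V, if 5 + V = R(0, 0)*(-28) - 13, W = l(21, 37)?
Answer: 5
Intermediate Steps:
W = 23
V = -18 (V = -5 + (0*(-28) - 13) = -5 + (0 - 13) = -5 - 13 = -18)
W + V = 23 - 18 = 5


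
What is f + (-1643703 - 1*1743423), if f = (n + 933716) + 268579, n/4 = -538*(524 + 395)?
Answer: -4162519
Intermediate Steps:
n = -1977688 (n = 4*(-538*(524 + 395)) = 4*(-538*919) = 4*(-494422) = -1977688)
f = -775393 (f = (-1977688 + 933716) + 268579 = -1043972 + 268579 = -775393)
f + (-1643703 - 1*1743423) = -775393 + (-1643703 - 1*1743423) = -775393 + (-1643703 - 1743423) = -775393 - 3387126 = -4162519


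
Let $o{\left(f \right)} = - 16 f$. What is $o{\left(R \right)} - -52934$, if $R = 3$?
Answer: $52886$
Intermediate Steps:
$o{\left(R \right)} - -52934 = \left(-16\right) 3 - -52934 = -48 + 52934 = 52886$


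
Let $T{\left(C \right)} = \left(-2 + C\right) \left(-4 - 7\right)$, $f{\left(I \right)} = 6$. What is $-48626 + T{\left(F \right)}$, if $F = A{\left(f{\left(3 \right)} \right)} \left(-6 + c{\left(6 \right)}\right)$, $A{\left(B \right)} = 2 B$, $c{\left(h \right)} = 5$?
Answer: $-48472$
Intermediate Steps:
$F = -12$ ($F = 2 \cdot 6 \left(-6 + 5\right) = 12 \left(-1\right) = -12$)
$T{\left(C \right)} = 22 - 11 C$ ($T{\left(C \right)} = \left(-2 + C\right) \left(-11\right) = 22 - 11 C$)
$-48626 + T{\left(F \right)} = -48626 + \left(22 - -132\right) = -48626 + \left(22 + 132\right) = -48626 + 154 = -48472$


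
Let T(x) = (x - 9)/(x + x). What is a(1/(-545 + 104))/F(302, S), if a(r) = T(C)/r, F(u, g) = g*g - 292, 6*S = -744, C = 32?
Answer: -1127/107264 ≈ -0.010507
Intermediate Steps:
S = -124 (S = (⅙)*(-744) = -124)
F(u, g) = -292 + g² (F(u, g) = g² - 292 = -292 + g²)
T(x) = (-9 + x)/(2*x) (T(x) = (-9 + x)/((2*x)) = (-9 + x)*(1/(2*x)) = (-9 + x)/(2*x))
a(r) = 23/(64*r) (a(r) = ((½)*(-9 + 32)/32)/r = ((½)*(1/32)*23)/r = 23/(64*r))
a(1/(-545 + 104))/F(302, S) = (23/(64*(1/(-545 + 104))))/(-292 + (-124)²) = (23/(64*(1/(-441))))/(-292 + 15376) = (23/(64*(-1/441)))/15084 = ((23/64)*(-441))*(1/15084) = -10143/64*1/15084 = -1127/107264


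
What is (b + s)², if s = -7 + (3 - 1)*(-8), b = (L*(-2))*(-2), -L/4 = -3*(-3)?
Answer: 27889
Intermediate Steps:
L = -36 (L = -(-12)*(-3) = -4*9 = -36)
b = -144 (b = -36*(-2)*(-2) = 72*(-2) = -144)
s = -23 (s = -7 + 2*(-8) = -7 - 16 = -23)
(b + s)² = (-144 - 23)² = (-167)² = 27889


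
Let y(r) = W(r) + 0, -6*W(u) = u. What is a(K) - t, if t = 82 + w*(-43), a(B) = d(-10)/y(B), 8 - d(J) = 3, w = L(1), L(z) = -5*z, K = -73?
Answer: -21651/73 ≈ -296.59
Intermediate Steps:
W(u) = -u/6
w = -5 (w = -5*1 = -5)
d(J) = 5 (d(J) = 8 - 1*3 = 8 - 3 = 5)
y(r) = -r/6 (y(r) = -r/6 + 0 = -r/6)
a(B) = -30/B (a(B) = 5/((-B/6)) = 5*(-6/B) = -30/B)
t = 297 (t = 82 - 5*(-43) = 82 + 215 = 297)
a(K) - t = -30/(-73) - 1*297 = -30*(-1/73) - 297 = 30/73 - 297 = -21651/73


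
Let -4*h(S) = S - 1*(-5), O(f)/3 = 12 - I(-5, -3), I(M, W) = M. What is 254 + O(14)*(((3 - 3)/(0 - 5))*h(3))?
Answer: 254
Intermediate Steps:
O(f) = 51 (O(f) = 3*(12 - 1*(-5)) = 3*(12 + 5) = 3*17 = 51)
h(S) = -5/4 - S/4 (h(S) = -(S - 1*(-5))/4 = -(S + 5)/4 = -(5 + S)/4 = -5/4 - S/4)
254 + O(14)*(((3 - 3)/(0 - 5))*h(3)) = 254 + 51*(((3 - 3)/(0 - 5))*(-5/4 - 1/4*3)) = 254 + 51*((0/(-5))*(-5/4 - 3/4)) = 254 + 51*((0*(-1/5))*(-2)) = 254 + 51*(0*(-2)) = 254 + 51*0 = 254 + 0 = 254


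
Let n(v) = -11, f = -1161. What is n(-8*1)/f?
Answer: 11/1161 ≈ 0.0094746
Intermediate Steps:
n(-8*1)/f = -11/(-1161) = -11*(-1/1161) = 11/1161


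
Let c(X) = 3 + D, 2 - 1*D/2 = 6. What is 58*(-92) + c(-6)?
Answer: -5341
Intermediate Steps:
D = -8 (D = 4 - 2*6 = 4 - 12 = -8)
c(X) = -5 (c(X) = 3 - 8 = -5)
58*(-92) + c(-6) = 58*(-92) - 5 = -5336 - 5 = -5341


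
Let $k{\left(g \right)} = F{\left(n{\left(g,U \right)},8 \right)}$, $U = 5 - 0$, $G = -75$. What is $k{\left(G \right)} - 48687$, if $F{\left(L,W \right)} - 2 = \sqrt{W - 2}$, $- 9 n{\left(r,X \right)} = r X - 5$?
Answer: $-48685 + \sqrt{6} \approx -48683.0$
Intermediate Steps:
$U = 5$ ($U = 5 + 0 = 5$)
$n{\left(r,X \right)} = \frac{5}{9} - \frac{X r}{9}$ ($n{\left(r,X \right)} = - \frac{r X - 5}{9} = - \frac{X r - 5}{9} = - \frac{-5 + X r}{9} = \frac{5}{9} - \frac{X r}{9}$)
$F{\left(L,W \right)} = 2 + \sqrt{-2 + W}$ ($F{\left(L,W \right)} = 2 + \sqrt{W - 2} = 2 + \sqrt{-2 + W}$)
$k{\left(g \right)} = 2 + \sqrt{6}$ ($k{\left(g \right)} = 2 + \sqrt{-2 + 8} = 2 + \sqrt{6}$)
$k{\left(G \right)} - 48687 = \left(2 + \sqrt{6}\right) - 48687 = -48685 + \sqrt{6}$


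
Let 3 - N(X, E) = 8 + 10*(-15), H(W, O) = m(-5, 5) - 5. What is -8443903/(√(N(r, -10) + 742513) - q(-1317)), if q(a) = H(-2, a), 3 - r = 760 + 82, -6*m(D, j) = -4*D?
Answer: 633292725/6683297 - 75995127*√742658/6683297 ≈ -9704.4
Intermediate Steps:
m(D, j) = 2*D/3 (m(D, j) = -(-2)*D/3 = 2*D/3)
H(W, O) = -25/3 (H(W, O) = (⅔)*(-5) - 5 = -10/3 - 5 = -25/3)
r = -839 (r = 3 - (760 + 82) = 3 - 1*842 = 3 - 842 = -839)
N(X, E) = 145 (N(X, E) = 3 - (8 + 10*(-15)) = 3 - (8 - 150) = 3 - 1*(-142) = 3 + 142 = 145)
q(a) = -25/3
-8443903/(√(N(r, -10) + 742513) - q(-1317)) = -8443903/(√(145 + 742513) - 1*(-25/3)) = -8443903/(√742658 + 25/3) = -8443903/(25/3 + √742658)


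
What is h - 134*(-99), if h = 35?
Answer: 13301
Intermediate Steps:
h - 134*(-99) = 35 - 134*(-99) = 35 + 13266 = 13301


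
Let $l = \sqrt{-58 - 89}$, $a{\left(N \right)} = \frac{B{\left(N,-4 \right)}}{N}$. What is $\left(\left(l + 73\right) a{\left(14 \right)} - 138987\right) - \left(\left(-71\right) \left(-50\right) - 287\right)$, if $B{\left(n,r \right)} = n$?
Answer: $-142177 + 7 i \sqrt{3} \approx -1.4218 \cdot 10^{5} + 12.124 i$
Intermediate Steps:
$a{\left(N \right)} = 1$ ($a{\left(N \right)} = \frac{N}{N} = 1$)
$l = 7 i \sqrt{3}$ ($l = \sqrt{-147} = 7 i \sqrt{3} \approx 12.124 i$)
$\left(\left(l + 73\right) a{\left(14 \right)} - 138987\right) - \left(\left(-71\right) \left(-50\right) - 287\right) = \left(\left(7 i \sqrt{3} + 73\right) 1 - 138987\right) - \left(\left(-71\right) \left(-50\right) - 287\right) = \left(\left(73 + 7 i \sqrt{3}\right) 1 - 138987\right) - \left(3550 - 287\right) = \left(\left(73 + 7 i \sqrt{3}\right) - 138987\right) - 3263 = \left(-138914 + 7 i \sqrt{3}\right) - 3263 = -142177 + 7 i \sqrt{3}$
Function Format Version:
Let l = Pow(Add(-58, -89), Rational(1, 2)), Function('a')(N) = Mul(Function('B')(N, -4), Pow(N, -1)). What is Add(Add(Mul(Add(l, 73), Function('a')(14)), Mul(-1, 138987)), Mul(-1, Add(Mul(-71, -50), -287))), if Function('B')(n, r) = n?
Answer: Add(-142177, Mul(7, I, Pow(3, Rational(1, 2)))) ≈ Add(-1.4218e+5, Mul(12.124, I))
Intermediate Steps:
Function('a')(N) = 1 (Function('a')(N) = Mul(N, Pow(N, -1)) = 1)
l = Mul(7, I, Pow(3, Rational(1, 2))) (l = Pow(-147, Rational(1, 2)) = Mul(7, I, Pow(3, Rational(1, 2))) ≈ Mul(12.124, I))
Add(Add(Mul(Add(l, 73), Function('a')(14)), Mul(-1, 138987)), Mul(-1, Add(Mul(-71, -50), -287))) = Add(Add(Mul(Add(Mul(7, I, Pow(3, Rational(1, 2))), 73), 1), Mul(-1, 138987)), Mul(-1, Add(Mul(-71, -50), -287))) = Add(Add(Mul(Add(73, Mul(7, I, Pow(3, Rational(1, 2)))), 1), -138987), Mul(-1, Add(3550, -287))) = Add(Add(Add(73, Mul(7, I, Pow(3, Rational(1, 2)))), -138987), Mul(-1, 3263)) = Add(Add(-138914, Mul(7, I, Pow(3, Rational(1, 2)))), -3263) = Add(-142177, Mul(7, I, Pow(3, Rational(1, 2))))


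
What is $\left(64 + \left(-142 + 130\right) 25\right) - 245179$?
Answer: $-245415$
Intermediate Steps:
$\left(64 + \left(-142 + 130\right) 25\right) - 245179 = \left(64 - 300\right) - 245179 = -236 - 245179 = -245415$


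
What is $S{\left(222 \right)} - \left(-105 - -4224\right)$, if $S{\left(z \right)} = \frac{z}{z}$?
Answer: $-4118$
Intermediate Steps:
$S{\left(z \right)} = 1$
$S{\left(222 \right)} - \left(-105 - -4224\right) = 1 - \left(-105 - -4224\right) = 1 - \left(-105 + 4224\right) = 1 - 4119 = -4118$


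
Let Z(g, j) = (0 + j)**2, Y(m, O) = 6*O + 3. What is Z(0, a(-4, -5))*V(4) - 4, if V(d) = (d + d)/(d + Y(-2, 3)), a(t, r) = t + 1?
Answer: -28/25 ≈ -1.1200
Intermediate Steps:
Y(m, O) = 3 + 6*O
a(t, r) = 1 + t
Z(g, j) = j**2
V(d) = 2*d/(21 + d) (V(d) = (d + d)/(d + (3 + 6*3)) = (2*d)/(d + (3 + 18)) = (2*d)/(d + 21) = (2*d)/(21 + d) = 2*d/(21 + d))
Z(0, a(-4, -5))*V(4) - 4 = (1 - 4)**2*(2*4/(21 + 4)) - 4 = (-3)**2*(2*4/25) - 4 = 9*(2*4*(1/25)) - 4 = 9*(8/25) - 4 = 72/25 - 4 = -28/25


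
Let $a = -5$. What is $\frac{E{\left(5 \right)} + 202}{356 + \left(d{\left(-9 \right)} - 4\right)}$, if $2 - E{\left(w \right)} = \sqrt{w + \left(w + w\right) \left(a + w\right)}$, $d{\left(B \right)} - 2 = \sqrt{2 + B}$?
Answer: $\frac{204 - \sqrt{5}}{354 + i \sqrt{7}} \approx 0.56992 - 0.0042595 i$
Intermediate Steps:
$d{\left(B \right)} = 2 + \sqrt{2 + B}$
$E{\left(w \right)} = 2 - \sqrt{w + 2 w \left(-5 + w\right)}$ ($E{\left(w \right)} = 2 - \sqrt{w + \left(w + w\right) \left(-5 + w\right)} = 2 - \sqrt{w + 2 w \left(-5 + w\right)}$)
$\frac{E{\left(5 \right)} + 202}{356 + \left(d{\left(-9 \right)} - 4\right)} = \frac{\left(2 - \sqrt{5 \left(-9 + 2 \cdot 5\right)}\right) + 202}{356 + \left(\left(2 + \sqrt{2 - 9}\right) - 4\right)} = \frac{\left(2 - \sqrt{5 \left(-9 + 10\right)}\right) + 202}{356 - \left(2 - i \sqrt{7}\right)} = \frac{\left(2 - \sqrt{5 \cdot 1}\right) + 202}{356 - \left(2 - i \sqrt{7}\right)} = \frac{\left(2 - \sqrt{5}\right) + 202}{356 - \left(2 - i \sqrt{7}\right)} = \frac{204 - \sqrt{5}}{354 + i \sqrt{7}}$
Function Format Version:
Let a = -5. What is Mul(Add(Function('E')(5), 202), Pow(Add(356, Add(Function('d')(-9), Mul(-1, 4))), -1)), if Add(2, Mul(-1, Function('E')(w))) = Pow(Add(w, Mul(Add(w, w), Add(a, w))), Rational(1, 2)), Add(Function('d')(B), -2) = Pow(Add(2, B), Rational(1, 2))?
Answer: Mul(Pow(Add(354, Mul(I, Pow(7, Rational(1, 2)))), -1), Add(204, Mul(-1, Pow(5, Rational(1, 2))))) ≈ Add(0.56992, Mul(-0.0042595, I))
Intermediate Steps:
Function('d')(B) = Add(2, Pow(Add(2, B), Rational(1, 2)))
Function('E')(w) = Add(2, Mul(-1, Pow(Add(w, Mul(2, w, Add(-5, w))), Rational(1, 2)))) (Function('E')(w) = Add(2, Mul(-1, Pow(Add(w, Mul(Add(w, w), Add(-5, w))), Rational(1, 2)))) = Add(2, Mul(-1, Pow(Add(w, Mul(Mul(2, w), Add(-5, w))), Rational(1, 2)))) = Add(2, Mul(-1, Pow(Add(w, Mul(2, w, Add(-5, w))), Rational(1, 2)))))
Mul(Add(Function('E')(5), 202), Pow(Add(356, Add(Function('d')(-9), Mul(-1, 4))), -1)) = Mul(Add(Add(2, Mul(-1, Pow(Mul(5, Add(-9, Mul(2, 5))), Rational(1, 2)))), 202), Pow(Add(356, Add(Add(2, Pow(Add(2, -9), Rational(1, 2))), Mul(-1, 4))), -1)) = Mul(Add(Add(2, Mul(-1, Pow(Mul(5, Add(-9, 10)), Rational(1, 2)))), 202), Pow(Add(356, Add(Add(2, Pow(-7, Rational(1, 2))), -4)), -1)) = Mul(Add(Add(2, Mul(-1, Pow(Mul(5, 1), Rational(1, 2)))), 202), Pow(Add(356, Add(Add(2, Mul(I, Pow(7, Rational(1, 2)))), -4)), -1)) = Mul(Add(Add(2, Mul(-1, Pow(5, Rational(1, 2)))), 202), Pow(Add(356, Add(-2, Mul(I, Pow(7, Rational(1, 2))))), -1)) = Mul(Add(204, Mul(-1, Pow(5, Rational(1, 2)))), Pow(Add(354, Mul(I, Pow(7, Rational(1, 2)))), -1)) = Mul(Pow(Add(354, Mul(I, Pow(7, Rational(1, 2)))), -1), Add(204, Mul(-1, Pow(5, Rational(1, 2)))))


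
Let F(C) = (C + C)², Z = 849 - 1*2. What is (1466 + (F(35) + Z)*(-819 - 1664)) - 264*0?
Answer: -14268335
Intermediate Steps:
Z = 847 (Z = 849 - 2 = 847)
F(C) = 4*C² (F(C) = (2*C)² = 4*C²)
(1466 + (F(35) + Z)*(-819 - 1664)) - 264*0 = (1466 + (4*35² + 847)*(-819 - 1664)) - 264*0 = (1466 + (4*1225 + 847)*(-2483)) + 0 = (1466 + (4900 + 847)*(-2483)) + 0 = (1466 + 5747*(-2483)) + 0 = (1466 - 14269801) + 0 = -14268335 + 0 = -14268335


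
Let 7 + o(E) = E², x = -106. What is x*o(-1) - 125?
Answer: 511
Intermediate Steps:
o(E) = -7 + E²
x*o(-1) - 125 = -106*(-7 + (-1)²) - 125 = -106*(-7 + 1) - 125 = -106*(-6) - 125 = 636 - 125 = 511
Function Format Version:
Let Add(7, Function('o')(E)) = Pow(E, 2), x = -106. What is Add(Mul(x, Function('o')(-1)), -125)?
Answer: 511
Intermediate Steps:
Function('o')(E) = Add(-7, Pow(E, 2))
Add(Mul(x, Function('o')(-1)), -125) = Add(Mul(-106, Add(-7, Pow(-1, 2))), -125) = Add(Mul(-106, Add(-7, 1)), -125) = Add(Mul(-106, -6), -125) = Add(636, -125) = 511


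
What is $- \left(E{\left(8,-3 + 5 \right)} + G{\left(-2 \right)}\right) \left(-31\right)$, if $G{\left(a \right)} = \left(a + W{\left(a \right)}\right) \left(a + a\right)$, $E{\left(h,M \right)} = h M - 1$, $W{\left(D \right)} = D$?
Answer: $961$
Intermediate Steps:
$E{\left(h,M \right)} = -1 + M h$ ($E{\left(h,M \right)} = M h - 1 = -1 + M h$)
$G{\left(a \right)} = 4 a^{2}$ ($G{\left(a \right)} = \left(a + a\right) \left(a + a\right) = 2 a 2 a = 4 a^{2}$)
$- \left(E{\left(8,-3 + 5 \right)} + G{\left(-2 \right)}\right) \left(-31\right) = - \left(\left(-1 + \left(-3 + 5\right) 8\right) + 4 \left(-2\right)^{2}\right) \left(-31\right) = - \left(\left(-1 + 2 \cdot 8\right) + 4 \cdot 4\right) \left(-31\right) = - \left(\left(-1 + 16\right) + 16\right) \left(-31\right) = - \left(15 + 16\right) \left(-31\right) = - 31 \left(-31\right) = \left(-1\right) \left(-961\right) = 961$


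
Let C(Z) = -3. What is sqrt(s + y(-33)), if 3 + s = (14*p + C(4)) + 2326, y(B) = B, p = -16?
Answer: sqrt(2063) ≈ 45.420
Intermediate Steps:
s = 2096 (s = -3 + ((14*(-16) - 3) + 2326) = -3 + ((-224 - 3) + 2326) = -3 + (-227 + 2326) = -3 + 2099 = 2096)
sqrt(s + y(-33)) = sqrt(2096 - 33) = sqrt(2063)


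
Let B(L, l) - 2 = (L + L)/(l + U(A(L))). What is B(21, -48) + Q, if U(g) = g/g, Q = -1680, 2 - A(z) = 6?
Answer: -78908/47 ≈ -1678.9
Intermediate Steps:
A(z) = -4 (A(z) = 2 - 1*6 = 2 - 6 = -4)
U(g) = 1
B(L, l) = 2 + 2*L/(1 + l) (B(L, l) = 2 + (L + L)/(l + 1) = 2 + (2*L)/(1 + l) = 2 + 2*L/(1 + l))
B(21, -48) + Q = 2*(1 + 21 - 48)/(1 - 48) - 1680 = 2*(-26)/(-47) - 1680 = 2*(-1/47)*(-26) - 1680 = 52/47 - 1680 = -78908/47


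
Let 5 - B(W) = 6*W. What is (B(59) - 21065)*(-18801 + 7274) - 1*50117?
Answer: 246789061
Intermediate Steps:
B(W) = 5 - 6*W
(B(59) - 21065)*(-18801 + 7274) - 1*50117 = ((5 - 6*59) - 21065)*(-18801 + 7274) - 1*50117 = ((5 - 354) - 21065)*(-11527) - 50117 = (-349 - 21065)*(-11527) - 50117 = -21414*(-11527) - 50117 = 246839178 - 50117 = 246789061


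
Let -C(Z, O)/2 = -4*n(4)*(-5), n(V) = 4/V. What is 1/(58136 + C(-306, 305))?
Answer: 1/58096 ≈ 1.7213e-5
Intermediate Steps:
C(Z, O) = -40 (C(Z, O) = -2*(-16/4)*(-5) = -2*(-4*1)*(-5) = -(-8)*(-5) = -2*20 = -40)
1/(58136 + C(-306, 305)) = 1/(58136 - 40) = 1/58096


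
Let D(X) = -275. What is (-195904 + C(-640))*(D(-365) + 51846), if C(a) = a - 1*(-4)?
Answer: -10135764340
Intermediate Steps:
C(a) = 4 + a (C(a) = a + 4 = 4 + a)
(-195904 + C(-640))*(D(-365) + 51846) = (-195904 + (4 - 640))*(-275 + 51846) = (-195904 - 636)*51571 = -196540*51571 = -10135764340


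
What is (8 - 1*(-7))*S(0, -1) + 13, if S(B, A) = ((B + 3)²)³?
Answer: 10948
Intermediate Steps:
S(B, A) = (3 + B)⁶ (S(B, A) = ((3 + B)²)³ = (3 + B)⁶)
(8 - 1*(-7))*S(0, -1) + 13 = (8 - 1*(-7))*(3 + 0)⁶ + 13 = (8 + 7)*3⁶ + 13 = 15*729 + 13 = 10935 + 13 = 10948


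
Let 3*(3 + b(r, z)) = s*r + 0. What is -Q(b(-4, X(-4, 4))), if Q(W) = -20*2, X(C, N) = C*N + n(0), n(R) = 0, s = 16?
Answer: 40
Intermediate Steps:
X(C, N) = C*N (X(C, N) = C*N + 0 = C*N)
b(r, z) = -3 + 16*r/3 (b(r, z) = -3 + (16*r + 0)/3 = -3 + (16*r)/3 = -3 + 16*r/3)
Q(W) = -40
-Q(b(-4, X(-4, 4))) = -1*(-40) = 40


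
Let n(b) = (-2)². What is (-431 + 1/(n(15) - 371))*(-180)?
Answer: 28472040/367 ≈ 77581.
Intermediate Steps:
n(b) = 4
(-431 + 1/(n(15) - 371))*(-180) = (-431 + 1/(4 - 371))*(-180) = (-431 + 1/(-367))*(-180) = (-431 - 1/367)*(-180) = -158178/367*(-180) = 28472040/367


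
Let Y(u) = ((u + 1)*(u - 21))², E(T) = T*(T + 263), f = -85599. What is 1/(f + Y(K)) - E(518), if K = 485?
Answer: -20572570638844685/50851968417 ≈ -4.0456e+5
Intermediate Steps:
E(T) = T*(263 + T)
Y(u) = (1 + u)²*(-21 + u)² (Y(u) = ((1 + u)*(-21 + u))² = (1 + u)²*(-21 + u)²)
1/(f + Y(K)) - E(518) = 1/(-85599 + (1 + 485)²*(-21 + 485)²) - 518*(263 + 518) = 1/(-85599 + 486²*464²) - 518*781 = 1/(-85599 + 236196*215296) - 1*404558 = 1/(-85599 + 50852054016) - 404558 = 1/50851968417 - 404558 = -20572570638844685/50851968417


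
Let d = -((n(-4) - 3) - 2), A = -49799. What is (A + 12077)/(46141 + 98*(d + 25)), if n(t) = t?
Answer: -12574/16491 ≈ -0.76248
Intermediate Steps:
d = 9 (d = -((-4 - 3) - 2) = -(-7 - 2) = -1*(-9) = 9)
(A + 12077)/(46141 + 98*(d + 25)) = (-49799 + 12077)/(46141 + 98*(9 + 25)) = -37722/(46141 + 98*34) = -37722/(46141 + 3332) = -37722/49473 = -37722*1/49473 = -12574/16491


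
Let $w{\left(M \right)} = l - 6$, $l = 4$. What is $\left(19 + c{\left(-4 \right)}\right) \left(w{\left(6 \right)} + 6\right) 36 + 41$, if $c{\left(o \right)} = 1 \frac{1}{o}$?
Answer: $2741$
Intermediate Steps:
$c{\left(o \right)} = \frac{1}{o}$
$w{\left(M \right)} = -2$ ($w{\left(M \right)} = 4 - 6 = -2$)
$\left(19 + c{\left(-4 \right)}\right) \left(w{\left(6 \right)} + 6\right) 36 + 41 = \left(19 + \frac{1}{-4}\right) \left(-2 + 6\right) 36 + 41 = \left(19 - \frac{1}{4}\right) 4 \cdot 36 + 41 = \frac{75}{4} \cdot 4 \cdot 36 + 41 = 75 \cdot 36 + 41 = 2700 + 41 = 2741$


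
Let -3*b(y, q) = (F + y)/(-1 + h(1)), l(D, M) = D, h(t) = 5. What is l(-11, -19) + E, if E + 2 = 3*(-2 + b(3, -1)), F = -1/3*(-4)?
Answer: -241/12 ≈ -20.083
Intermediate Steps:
F = 4/3 (F = -1*⅓*(-4) = -⅓*(-4) = 4/3 ≈ 1.3333)
b(y, q) = -⅑ - y/12 (b(y, q) = -(4/3 + y)/(3*(-1 + 5)) = -(4/3 + y)/(3*4) = -(⅓ + y/4)/3 = -⅑ - y/12)
E = -109/12 (E = -2 + 3*(-2 + (-⅑ - 1/12*3)) = -2 + 3*(-2 + (-⅑ - ¼)) = -2 + 3*(-2 - 13/36) = -2 + 3*(-85/36) = -2 - 85/12 = -109/12 ≈ -9.0833)
l(-11, -19) + E = -11 - 109/12 = -241/12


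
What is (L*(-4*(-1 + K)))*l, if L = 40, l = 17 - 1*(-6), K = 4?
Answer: -11040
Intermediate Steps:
l = 23 (l = 17 + 6 = 23)
(L*(-4*(-1 + K)))*l = (40*(-4*(-1 + 4)))*23 = (40*(-4*3))*23 = (40*(-12))*23 = -480*23 = -11040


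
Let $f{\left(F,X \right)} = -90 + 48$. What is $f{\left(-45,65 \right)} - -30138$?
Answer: $30096$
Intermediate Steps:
$f{\left(F,X \right)} = -42$
$f{\left(-45,65 \right)} - -30138 = -42 - -30138 = -42 + 30138 = 30096$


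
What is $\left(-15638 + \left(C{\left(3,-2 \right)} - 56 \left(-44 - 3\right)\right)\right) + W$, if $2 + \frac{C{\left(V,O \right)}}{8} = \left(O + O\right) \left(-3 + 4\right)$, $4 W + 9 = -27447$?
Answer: $-19918$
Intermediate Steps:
$W = -6864$ ($W = - \frac{9}{4} + \frac{1}{4} \left(-27447\right) = - \frac{9}{4} - \frac{27447}{4} = -6864$)
$C{\left(V,O \right)} = -16 + 16 O$ ($C{\left(V,O \right)} = -16 + 8 \left(O + O\right) \left(-3 + 4\right) = -16 + 8 \cdot 2 O 1 = -16 + 8 \cdot 2 O = -16 + 16 O$)
$\left(-15638 + \left(C{\left(3,-2 \right)} - 56 \left(-44 - 3\right)\right)\right) + W = \left(-15638 + \left(\left(-16 + 16 \left(-2\right)\right) - 56 \left(-44 - 3\right)\right)\right) - 6864 = \left(-15638 - -2584\right) - 6864 = \left(-15638 + \left(-48 + 2632\right)\right) - 6864 = \left(-15638 + 2584\right) - 6864 = -13054 - 6864 = -19918$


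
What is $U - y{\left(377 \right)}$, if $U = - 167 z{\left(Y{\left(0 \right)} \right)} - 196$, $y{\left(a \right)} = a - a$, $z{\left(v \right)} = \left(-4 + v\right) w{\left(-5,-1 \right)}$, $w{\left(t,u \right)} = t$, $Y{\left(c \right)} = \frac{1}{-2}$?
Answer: $- \frac{7907}{2} \approx -3953.5$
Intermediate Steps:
$Y{\left(c \right)} = - \frac{1}{2}$
$z{\left(v \right)} = 20 - 5 v$ ($z{\left(v \right)} = \left(-4 + v\right) \left(-5\right) = 20 - 5 v$)
$y{\left(a \right)} = 0$
$U = - \frac{7907}{2}$ ($U = - 167 \left(20 - - \frac{5}{2}\right) - 196 = - 167 \left(20 + \frac{5}{2}\right) - 196 = \left(-167\right) \frac{45}{2} - 196 = - \frac{7515}{2} - 196 = - \frac{7907}{2} \approx -3953.5$)
$U - y{\left(377 \right)} = - \frac{7907}{2} - 0 = - \frac{7907}{2} + 0 = - \frac{7907}{2}$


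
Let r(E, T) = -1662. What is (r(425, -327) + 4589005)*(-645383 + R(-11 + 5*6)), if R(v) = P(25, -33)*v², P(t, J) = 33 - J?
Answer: -2851295153051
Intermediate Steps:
R(v) = 66*v² (R(v) = (33 - 1*(-33))*v² = (33 + 33)*v² = 66*v²)
(r(425, -327) + 4589005)*(-645383 + R(-11 + 5*6)) = (-1662 + 4589005)*(-645383 + 66*(-11 + 5*6)²) = 4587343*(-645383 + 66*(-11 + 30)²) = 4587343*(-645383 + 66*19²) = 4587343*(-645383 + 66*361) = 4587343*(-645383 + 23826) = 4587343*(-621557) = -2851295153051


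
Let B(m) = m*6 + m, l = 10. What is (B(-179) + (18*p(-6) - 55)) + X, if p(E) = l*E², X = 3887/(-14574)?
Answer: 75372841/14574 ≈ 5171.7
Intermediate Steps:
X = -3887/14574 (X = 3887*(-1/14574) = -3887/14574 ≈ -0.26671)
p(E) = 10*E²
B(m) = 7*m (B(m) = 6*m + m = 7*m)
(B(-179) + (18*p(-6) - 55)) + X = (7*(-179) + (18*(10*(-6)²) - 55)) - 3887/14574 = (-1253 + (18*(10*36) - 55)) - 3887/14574 = (-1253 + (18*360 - 55)) - 3887/14574 = (-1253 + (6480 - 55)) - 3887/14574 = (-1253 + 6425) - 3887/14574 = 5172 - 3887/14574 = 75372841/14574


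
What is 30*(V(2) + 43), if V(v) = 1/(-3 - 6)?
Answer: 3860/3 ≈ 1286.7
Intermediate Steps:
V(v) = -⅑ (V(v) = 1/(-9) = -⅑)
30*(V(2) + 43) = 30*(-⅑ + 43) = 30*(386/9) = 3860/3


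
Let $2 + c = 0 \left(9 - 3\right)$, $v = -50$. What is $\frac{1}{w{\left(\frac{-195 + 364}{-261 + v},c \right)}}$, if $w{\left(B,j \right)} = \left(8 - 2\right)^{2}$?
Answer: $\frac{1}{36} \approx 0.027778$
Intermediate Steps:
$c = -2$ ($c = -2 + 0 \left(9 - 3\right) = -2 + 0 \cdot 6 = -2 + 0 = -2$)
$w{\left(B,j \right)} = 36$ ($w{\left(B,j \right)} = 6^{2} = 36$)
$\frac{1}{w{\left(\frac{-195 + 364}{-261 + v},c \right)}} = \frac{1}{36}$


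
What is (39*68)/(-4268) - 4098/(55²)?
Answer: -579831/293425 ≈ -1.9761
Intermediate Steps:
(39*68)/(-4268) - 4098/(55²) = 2652*(-1/4268) - 4098/3025 = -663/1067 - 4098*1/3025 = -663/1067 - 4098/3025 = -579831/293425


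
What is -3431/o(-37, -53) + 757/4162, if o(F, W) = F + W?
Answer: 3586988/93645 ≈ 38.304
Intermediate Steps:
-3431/o(-37, -53) + 757/4162 = -3431/(-37 - 53) + 757/4162 = -3431/(-90) + 757*(1/4162) = -3431*(-1/90) + 757/4162 = 3431/90 + 757/4162 = 3586988/93645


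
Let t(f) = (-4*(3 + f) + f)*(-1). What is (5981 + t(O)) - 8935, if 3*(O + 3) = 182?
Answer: -2769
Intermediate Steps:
O = 173/3 (O = -3 + (⅓)*182 = -3 + 182/3 = 173/3 ≈ 57.667)
t(f) = 12 + 3*f (t(f) = ((-12 - 4*f) + f)*(-1) = (-12 - 3*f)*(-1) = 12 + 3*f)
(5981 + t(O)) - 8935 = (5981 + (12 + 3*(173/3))) - 8935 = (5981 + (12 + 173)) - 8935 = (5981 + 185) - 8935 = 6166 - 8935 = -2769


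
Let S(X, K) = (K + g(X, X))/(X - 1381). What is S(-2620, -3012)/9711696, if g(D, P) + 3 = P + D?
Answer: 8255/38856495696 ≈ 2.1245e-7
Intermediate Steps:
g(D, P) = -3 + D + P (g(D, P) = -3 + (P + D) = -3 + (D + P) = -3 + D + P)
S(X, K) = (-3 + K + 2*X)/(-1381 + X) (S(X, K) = (K + (-3 + X + X))/(X - 1381) = (K + (-3 + 2*X))/(-1381 + X) = (-3 + K + 2*X)/(-1381 + X))
S(-2620, -3012)/9711696 = ((-3 - 3012 + 2*(-2620))/(-1381 - 2620))/9711696 = ((-3 - 3012 - 5240)/(-4001))*(1/9711696) = -1/4001*(-8255)*(1/9711696) = (8255/4001)*(1/9711696) = 8255/38856495696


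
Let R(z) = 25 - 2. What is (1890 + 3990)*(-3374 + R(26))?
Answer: -19703880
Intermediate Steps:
R(z) = 23
(1890 + 3990)*(-3374 + R(26)) = (1890 + 3990)*(-3374 + 23) = 5880*(-3351) = -19703880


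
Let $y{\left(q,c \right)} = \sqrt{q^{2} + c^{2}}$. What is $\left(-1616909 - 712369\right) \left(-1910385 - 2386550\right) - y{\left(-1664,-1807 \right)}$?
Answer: $10008756162930 - 13 \sqrt{35705} \approx 1.0009 \cdot 10^{13}$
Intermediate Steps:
$y{\left(q,c \right)} = \sqrt{c^{2} + q^{2}}$
$\left(-1616909 - 712369\right) \left(-1910385 - 2386550\right) - y{\left(-1664,-1807 \right)} = \left(-1616909 - 712369\right) \left(-1910385 - 2386550\right) - \sqrt{\left(-1807\right)^{2} + \left(-1664\right)^{2}} = \left(-2329278\right) \left(-4296935\right) - \sqrt{3265249 + 2768896} = 10008756162930 - \sqrt{6034145} = 10008756162930 - 13 \sqrt{35705}$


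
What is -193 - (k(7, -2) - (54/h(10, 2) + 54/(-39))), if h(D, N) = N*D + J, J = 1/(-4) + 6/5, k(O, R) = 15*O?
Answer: -1616708/5447 ≈ -296.81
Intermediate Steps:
J = 19/20 (J = 1*(-¼) + 6*(⅕) = -¼ + 6/5 = 19/20 ≈ 0.95000)
h(D, N) = 19/20 + D*N (h(D, N) = N*D + 19/20 = D*N + 19/20 = 19/20 + D*N)
-193 - (k(7, -2) - (54/h(10, 2) + 54/(-39))) = -193 - (15*7 - (54/(19/20 + 10*2) + 54/(-39))) = -193 - (105 - (54/(19/20 + 20) + 54*(-1/39))) = -193 - (105 - (54/(419/20) - 18/13)) = -193 - (105 - (54*(20/419) - 18/13)) = -193 - (105 - (1080/419 - 18/13)) = -193 - (105 - 1*6498/5447) = -193 - (105 - 6498/5447) = -193 - 1*565437/5447 = -193 - 565437/5447 = -1616708/5447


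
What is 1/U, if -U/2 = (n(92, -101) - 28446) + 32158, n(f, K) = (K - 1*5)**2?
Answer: -1/29896 ≈ -3.3449e-5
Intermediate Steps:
n(f, K) = (-5 + K)**2 (n(f, K) = (K - 5)**2 = (-5 + K)**2)
U = -29896 (U = -2*(((-5 - 101)**2 - 28446) + 32158) = -2*(((-106)**2 - 28446) + 32158) = -2*((11236 - 28446) + 32158) = -2*(-17210 + 32158) = -2*14948 = -29896)
1/U = 1/(-29896) = -1/29896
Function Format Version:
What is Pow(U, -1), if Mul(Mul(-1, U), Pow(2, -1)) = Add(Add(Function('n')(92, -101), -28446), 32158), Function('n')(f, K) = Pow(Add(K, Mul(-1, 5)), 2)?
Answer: Rational(-1, 29896) ≈ -3.3449e-5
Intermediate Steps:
Function('n')(f, K) = Pow(Add(-5, K), 2) (Function('n')(f, K) = Pow(Add(K, -5), 2) = Pow(Add(-5, K), 2))
U = -29896 (U = Mul(-2, Add(Add(Pow(Add(-5, -101), 2), -28446), 32158)) = Mul(-2, Add(Add(Pow(-106, 2), -28446), 32158)) = Mul(-2, Add(Add(11236, -28446), 32158)) = Mul(-2, Add(-17210, 32158)) = Mul(-2, 14948) = -29896)
Pow(U, -1) = Pow(-29896, -1) = Rational(-1, 29896)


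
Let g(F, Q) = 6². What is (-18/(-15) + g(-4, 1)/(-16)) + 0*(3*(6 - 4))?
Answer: -21/20 ≈ -1.0500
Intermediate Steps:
g(F, Q) = 36
(-18/(-15) + g(-4, 1)/(-16)) + 0*(3*(6 - 4)) = (-18/(-15) + 36/(-16)) + 0*(3*(6 - 4)) = (-18*(-1/15) + 36*(-1/16)) + 0*(3*2) = (6/5 - 9/4) + 0*6 = -21/20 + 0 = -21/20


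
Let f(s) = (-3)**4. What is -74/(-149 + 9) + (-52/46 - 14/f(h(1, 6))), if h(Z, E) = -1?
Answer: -101029/130410 ≈ -0.77470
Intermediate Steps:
f(s) = 81
-74/(-149 + 9) + (-52/46 - 14/f(h(1, 6))) = -74/(-149 + 9) + (-52/46 - 14/81) = -74/(-140) + (-52*1/46 - 14*1/81) = -1/140*(-74) + (-26/23 - 14/81) = 37/70 - 2428/1863 = -101029/130410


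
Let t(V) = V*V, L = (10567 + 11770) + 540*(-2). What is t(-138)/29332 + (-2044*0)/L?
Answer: 4761/7333 ≈ 0.64926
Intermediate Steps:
L = 21257 (L = 22337 - 1080 = 21257)
t(V) = V²
t(-138)/29332 + (-2044*0)/L = (-138)²/29332 - 2044*0/21257 = 19044*(1/29332) - 73*0*(1/21257) = 4761/7333 + 0*(1/21257) = 4761/7333 + 0 = 4761/7333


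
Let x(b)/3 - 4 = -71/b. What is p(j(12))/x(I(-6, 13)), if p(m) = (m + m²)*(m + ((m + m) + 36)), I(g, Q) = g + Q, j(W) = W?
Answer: -26208/43 ≈ -609.49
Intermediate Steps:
I(g, Q) = Q + g
x(b) = 12 - 213/b (x(b) = 12 + 3*(-71/b) = 12 - 213/b)
p(m) = (36 + 3*m)*(m + m²) (p(m) = (m + m²)*(m + (2*m + 36)) = (m + m²)*(m + (36 + 2*m)) = (m + m²)*(36 + 3*m) = (36 + 3*m)*(m + m²))
p(j(12))/x(I(-6, 13)) = (3*12*(12 + 12² + 13*12))/(12 - 213/(13 - 6)) = (3*12*(12 + 144 + 156))/(12 - 213/7) = (3*12*312)/(12 - 213*⅐) = 11232/(12 - 213/7) = 11232/(-129/7) = 11232*(-7/129) = -26208/43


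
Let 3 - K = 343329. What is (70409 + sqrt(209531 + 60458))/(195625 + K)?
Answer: -70409/147701 - sqrt(269989)/147701 ≈ -0.48022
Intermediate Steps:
K = -343326 (K = 3 - 1*343329 = 3 - 343329 = -343326)
(70409 + sqrt(209531 + 60458))/(195625 + K) = (70409 + sqrt(209531 + 60458))/(195625 - 343326) = (70409 + sqrt(269989))/(-147701) = (70409 + sqrt(269989))*(-1/147701) = -70409/147701 - sqrt(269989)/147701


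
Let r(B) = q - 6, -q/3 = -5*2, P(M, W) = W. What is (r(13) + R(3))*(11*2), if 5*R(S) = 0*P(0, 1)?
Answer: 528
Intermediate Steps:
q = 30 (q = -(-15)*2 = -3*(-10) = 30)
R(S) = 0 (R(S) = (0*1)/5 = (⅕)*0 = 0)
r(B) = 24 (r(B) = 30 - 6 = 24)
(r(13) + R(3))*(11*2) = (24 + 0)*(11*2) = 24*22 = 528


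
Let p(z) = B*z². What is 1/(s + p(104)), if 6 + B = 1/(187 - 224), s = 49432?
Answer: -37/582984 ≈ -6.3467e-5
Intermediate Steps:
B = -223/37 (B = -6 + 1/(187 - 224) = -6 + 1/(-37) = -6 - 1/37 = -223/37 ≈ -6.0270)
p(z) = -223*z²/37
1/(s + p(104)) = 1/(49432 - 223/37*104²) = 1/(49432 - 223/37*10816) = 1/(49432 - 2411968/37) = 1/(-582984/37) = -37/582984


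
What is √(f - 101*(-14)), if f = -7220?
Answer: I*√5806 ≈ 76.197*I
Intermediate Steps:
√(f - 101*(-14)) = √(-7220 - 101*(-14)) = √(-7220 + 1414) = √(-5806) = I*√5806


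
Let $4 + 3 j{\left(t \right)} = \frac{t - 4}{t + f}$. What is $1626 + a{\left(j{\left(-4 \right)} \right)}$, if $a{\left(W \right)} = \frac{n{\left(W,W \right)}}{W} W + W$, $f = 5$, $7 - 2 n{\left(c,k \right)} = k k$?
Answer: $\frac{3235}{2} \approx 1617.5$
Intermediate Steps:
$n{\left(c,k \right)} = \frac{7}{2} - \frac{k^{2}}{2}$ ($n{\left(c,k \right)} = \frac{7}{2} - \frac{k k}{2} = \frac{7}{2} - \frac{k^{2}}{2}$)
$j{\left(t \right)} = - \frac{4}{3} + \frac{-4 + t}{3 \left(5 + t\right)}$ ($j{\left(t \right)} = - \frac{4}{3} + \frac{\left(t - 4\right) \frac{1}{t + 5}}{3} = - \frac{4}{3} + \frac{\left(-4 + t\right) \frac{1}{5 + t}}{3} = - \frac{4}{3} + \frac{\frac{1}{5 + t} \left(-4 + t\right)}{3} = - \frac{4}{3} + \frac{-4 + t}{3 \left(5 + t\right)}$)
$a{\left(W \right)} = \frac{7}{2} + W - \frac{W^{2}}{2}$ ($a{\left(W \right)} = \frac{\frac{7}{2} - \frac{W^{2}}{2}}{W} W + W = \left(\frac{7}{2} - \frac{W^{2}}{2}\right) + W = \frac{7}{2} + W - \frac{W^{2}}{2}$)
$1626 + a{\left(j{\left(-4 \right)} \right)} = 1626 + \left(\frac{7}{2} + \frac{-8 - -4}{5 - 4} - \frac{\left(\frac{-8 - -4}{5 - 4}\right)^{2}}{2}\right) = 1626 + \left(\frac{7}{2} + \frac{-8 + 4}{1} - \frac{\left(\frac{-8 + 4}{1}\right)^{2}}{2}\right) = 1626 + \left(\frac{7}{2} + 1 \left(-4\right) - \frac{\left(1 \left(-4\right)\right)^{2}}{2}\right) = 1626 - \left(\frac{1}{2} + 8\right) = 1626 - \frac{17}{2} = \frac{3235}{2}$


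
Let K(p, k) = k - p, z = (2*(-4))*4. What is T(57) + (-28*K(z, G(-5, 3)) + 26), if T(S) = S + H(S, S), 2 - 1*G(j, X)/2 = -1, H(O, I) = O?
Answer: -924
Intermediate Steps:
G(j, X) = 6 (G(j, X) = 4 - 2*(-1) = 4 + 2 = 6)
z = -32 (z = -8*4 = -32)
T(S) = 2*S (T(S) = S + S = 2*S)
T(57) + (-28*K(z, G(-5, 3)) + 26) = 2*57 + (-28*(6 - 1*(-32)) + 26) = 114 + (-28*(6 + 32) + 26) = 114 + (-28*38 + 26) = 114 + (-1064 + 26) = 114 - 1038 = -924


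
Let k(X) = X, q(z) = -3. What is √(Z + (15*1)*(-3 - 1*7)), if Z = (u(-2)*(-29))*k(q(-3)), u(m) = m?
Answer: 18*I ≈ 18.0*I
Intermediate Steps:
Z = -174 (Z = -2*(-29)*(-3) = 58*(-3) = -174)
√(Z + (15*1)*(-3 - 1*7)) = √(-174 + (15*1)*(-3 - 1*7)) = √(-174 + 15*(-3 - 7)) = √(-174 + 15*(-10)) = √(-174 - 150) = √(-324) = 18*I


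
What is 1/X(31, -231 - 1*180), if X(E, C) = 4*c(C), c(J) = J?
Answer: -1/1644 ≈ -0.00060827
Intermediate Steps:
X(E, C) = 4*C
1/X(31, -231 - 1*180) = 1/(4*(-231 - 1*180)) = 1/(4*(-231 - 180)) = 1/(4*(-411)) = 1/(-1644) = -1/1644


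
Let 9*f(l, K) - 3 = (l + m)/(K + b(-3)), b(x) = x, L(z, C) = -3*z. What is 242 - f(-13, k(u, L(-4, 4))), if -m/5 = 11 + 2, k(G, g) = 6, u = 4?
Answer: 2201/9 ≈ 244.56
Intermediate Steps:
m = -65 (m = -5*(11 + 2) = -5*13 = -65)
f(l, K) = ⅓ + (-65 + l)/(9*(-3 + K)) (f(l, K) = ⅓ + ((l - 65)/(K - 3))/9 = ⅓ + ((-65 + l)/(-3 + K))/9 = ⅓ + (-65 + l)/(9*(-3 + K)))
242 - f(-13, k(u, L(-4, 4))) = 242 - (-74 - 13 + 3*6)/(9*(-3 + 6)) = 242 - (-74 - 13 + 18)/(9*3) = 242 - (-69)/(9*3) = 242 - 1*(-23/9) = 242 + 23/9 = 2201/9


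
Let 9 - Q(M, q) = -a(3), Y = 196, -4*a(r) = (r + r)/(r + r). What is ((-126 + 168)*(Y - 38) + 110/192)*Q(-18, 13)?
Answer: 22298885/384 ≈ 58070.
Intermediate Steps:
a(r) = -¼ (a(r) = -(r + r)/(4*(r + r)) = -2*r/(4*(2*r)) = -2*r*1/(2*r)/4 = -¼*1 = -¼)
Q(M, q) = 35/4 (Q(M, q) = 9 - (-1)*(-1)/4 = 9 - 1*¼ = 9 - ¼ = 35/4)
((-126 + 168)*(Y - 38) + 110/192)*Q(-18, 13) = ((-126 + 168)*(196 - 38) + 110/192)*(35/4) = (42*158 + 110*(1/192))*(35/4) = (6636 + 55/96)*(35/4) = (637111/96)*(35/4) = 22298885/384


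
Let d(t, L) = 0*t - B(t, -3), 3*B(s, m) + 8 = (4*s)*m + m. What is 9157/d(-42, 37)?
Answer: -27471/493 ≈ -55.722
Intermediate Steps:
B(s, m) = -8/3 + m/3 + 4*m*s/3 (B(s, m) = -8/3 + ((4*s)*m + m)/3 = -8/3 + (4*m*s + m)/3 = -8/3 + (m + 4*m*s)/3 = -8/3 + (m/3 + 4*m*s/3) = -8/3 + m/3 + 4*m*s/3)
d(t, L) = 11/3 + 4*t (d(t, L) = 0*t - (-8/3 + (1/3)*(-3) + (4/3)*(-3)*t) = 0 - (-8/3 - 1 - 4*t) = 0 - (-11/3 - 4*t) = 0 + (11/3 + 4*t) = 11/3 + 4*t)
9157/d(-42, 37) = 9157/(11/3 + 4*(-42)) = 9157/(11/3 - 168) = 9157/(-493/3) = 9157*(-3/493) = -27471/493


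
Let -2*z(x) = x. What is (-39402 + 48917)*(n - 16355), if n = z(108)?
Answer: -156131635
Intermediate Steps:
z(x) = -x/2
n = -54 (n = -½*108 = -54)
(-39402 + 48917)*(n - 16355) = (-39402 + 48917)*(-54 - 16355) = 9515*(-16409) = -156131635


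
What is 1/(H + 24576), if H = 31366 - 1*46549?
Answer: 1/9393 ≈ 0.00010646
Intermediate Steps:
H = -15183 (H = 31366 - 46549 = -15183)
1/(H + 24576) = 1/(-15183 + 24576) = 1/9393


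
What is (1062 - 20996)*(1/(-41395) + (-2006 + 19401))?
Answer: -14353796122416/41395 ≈ -3.4675e+8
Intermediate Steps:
(1062 - 20996)*(1/(-41395) + (-2006 + 19401)) = -19934*(-1/41395 + 17395) = -19934*720066024/41395 = -14353796122416/41395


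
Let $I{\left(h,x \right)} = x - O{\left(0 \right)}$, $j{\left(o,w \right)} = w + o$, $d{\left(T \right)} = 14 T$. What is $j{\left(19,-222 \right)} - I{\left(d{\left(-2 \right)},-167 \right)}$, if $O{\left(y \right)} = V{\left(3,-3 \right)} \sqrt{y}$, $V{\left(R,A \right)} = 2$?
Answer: $-36$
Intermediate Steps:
$O{\left(y \right)} = 2 \sqrt{y}$
$j{\left(o,w \right)} = o + w$
$I{\left(h,x \right)} = x$ ($I{\left(h,x \right)} = x - 2 \sqrt{0} = x - 2 \cdot 0 = x - 0 = x + 0 = x$)
$j{\left(19,-222 \right)} - I{\left(d{\left(-2 \right)},-167 \right)} = \left(19 - 222\right) - -167 = -203 + 167 = -36$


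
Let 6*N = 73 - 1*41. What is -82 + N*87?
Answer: 382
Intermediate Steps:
N = 16/3 (N = (73 - 1*41)/6 = (73 - 41)/6 = (⅙)*32 = 16/3 ≈ 5.3333)
-82 + N*87 = -82 + (16/3)*87 = -82 + 464 = 382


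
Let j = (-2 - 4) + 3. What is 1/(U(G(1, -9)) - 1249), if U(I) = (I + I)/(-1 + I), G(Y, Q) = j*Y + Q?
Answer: -13/16213 ≈ -0.00080183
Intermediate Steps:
j = -3 (j = -6 + 3 = -3)
G(Y, Q) = Q - 3*Y (G(Y, Q) = -3*Y + Q = Q - 3*Y)
U(I) = 2*I/(-1 + I) (U(I) = (2*I)/(-1 + I) = 2*I/(-1 + I))
1/(U(G(1, -9)) - 1249) = 1/(2*(-9 - 3*1)/(-1 + (-9 - 3*1)) - 1249) = 1/(2*(-9 - 3)/(-1 + (-9 - 3)) - 1249) = 1/(2*(-12)/(-1 - 12) - 1249) = 1/(2*(-12)/(-13) - 1249) = 1/(2*(-12)*(-1/13) - 1249) = 1/(24/13 - 1249) = 1/(-16213/13) = -13/16213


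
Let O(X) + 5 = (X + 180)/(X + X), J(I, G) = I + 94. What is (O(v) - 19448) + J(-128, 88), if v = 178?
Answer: -3468507/178 ≈ -19486.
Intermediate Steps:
J(I, G) = 94 + I
O(X) = -5 + (180 + X)/(2*X) (O(X) = -5 + (X + 180)/(X + X) = -5 + (180 + X)/((2*X)) = -5 + (180 + X)*(1/(2*X)) = -5 + (180 + X)/(2*X))
(O(v) - 19448) + J(-128, 88) = ((-9/2 + 90/178) - 19448) + (94 - 128) = ((-9/2 + 90*(1/178)) - 19448) - 34 = ((-9/2 + 45/89) - 19448) - 34 = (-711/178 - 19448) - 34 = -3462455/178 - 34 = -3468507/178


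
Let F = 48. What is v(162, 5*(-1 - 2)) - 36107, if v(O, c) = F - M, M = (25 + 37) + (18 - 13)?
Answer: -36126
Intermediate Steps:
M = 67 (M = 62 + 5 = 67)
v(O, c) = -19 (v(O, c) = 48 - 1*67 = 48 - 67 = -19)
v(162, 5*(-1 - 2)) - 36107 = -19 - 36107 = -36126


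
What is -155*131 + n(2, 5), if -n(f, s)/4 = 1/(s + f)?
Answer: -142139/7 ≈ -20306.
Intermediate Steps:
n(f, s) = -4/(f + s) (n(f, s) = -4/(s + f) = -4/(f + s))
-155*131 + n(2, 5) = -155*131 - 4/(2 + 5) = -20305 - 4/7 = -142139/7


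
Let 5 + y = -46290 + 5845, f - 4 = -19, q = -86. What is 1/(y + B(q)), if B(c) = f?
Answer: -1/40465 ≈ -2.4713e-5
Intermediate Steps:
f = -15 (f = 4 - 19 = -15)
B(c) = -15
y = -40450 (y = -5 + (-46290 + 5845) = -5 - 40445 = -40450)
1/(y + B(q)) = 1/(-40450 - 15) = 1/(-40465) = -1/40465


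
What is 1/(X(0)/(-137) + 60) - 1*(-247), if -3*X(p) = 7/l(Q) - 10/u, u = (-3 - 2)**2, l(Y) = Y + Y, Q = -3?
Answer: 182731321/739753 ≈ 247.02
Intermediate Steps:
l(Y) = 2*Y
u = 25 (u = (-5)**2 = 25)
X(p) = 47/90 (X(p) = -(7/((2*(-3))) - 10/25)/3 = -(7/(-6) - 10*1/25)/3 = -(7*(-1/6) - 2/5)/3 = -(-7/6 - 2/5)/3 = -1/3*(-47/30) = 47/90)
1/(X(0)/(-137) + 60) - 1*(-247) = 1/((47/90)/(-137) + 60) - 1*(-247) = 1/((47/90)*(-1/137) + 60) + 247 = 1/(-47/12330 + 60) + 247 = 1/(739753/12330) + 247 = 12330/739753 + 247 = 182731321/739753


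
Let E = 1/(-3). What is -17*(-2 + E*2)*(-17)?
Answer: -2312/3 ≈ -770.67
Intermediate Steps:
E = -⅓ ≈ -0.33333
-17*(-2 + E*2)*(-17) = -17*(-2 - ⅓*2)*(-17) = -17*(-2 - ⅔)*(-17) = -17*(-8/3)*(-17) = (136/3)*(-17) = -2312/3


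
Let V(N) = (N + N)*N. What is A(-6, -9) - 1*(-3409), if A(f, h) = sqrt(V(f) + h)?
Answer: 3409 + 3*sqrt(7) ≈ 3416.9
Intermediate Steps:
V(N) = 2*N**2 (V(N) = (2*N)*N = 2*N**2)
A(f, h) = sqrt(h + 2*f**2) (A(f, h) = sqrt(2*f**2 + h) = sqrt(h + 2*f**2))
A(-6, -9) - 1*(-3409) = sqrt(-9 + 2*(-6)**2) - 1*(-3409) = sqrt(-9 + 2*36) + 3409 = sqrt(-9 + 72) + 3409 = sqrt(63) + 3409 = 3*sqrt(7) + 3409 = 3409 + 3*sqrt(7)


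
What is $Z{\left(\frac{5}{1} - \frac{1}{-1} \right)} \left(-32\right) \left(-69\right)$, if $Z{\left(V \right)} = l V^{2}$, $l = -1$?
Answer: $-79488$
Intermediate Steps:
$Z{\left(V \right)} = - V^{2}$
$Z{\left(\frac{5}{1} - \frac{1}{-1} \right)} \left(-32\right) \left(-69\right) = - \left(\frac{5}{1} - \frac{1}{-1}\right)^{2} \left(-32\right) \left(-69\right) = - \left(5 \cdot 1 - -1\right)^{2} \left(-32\right) \left(-69\right) = - \left(5 + 1\right)^{2} \left(-32\right) \left(-69\right) = - 6^{2} \left(-32\right) \left(-69\right) = \left(-1\right) 36 \left(-32\right) \left(-69\right) = \left(-36\right) \left(-32\right) \left(-69\right) = 1152 \left(-69\right) = -79488$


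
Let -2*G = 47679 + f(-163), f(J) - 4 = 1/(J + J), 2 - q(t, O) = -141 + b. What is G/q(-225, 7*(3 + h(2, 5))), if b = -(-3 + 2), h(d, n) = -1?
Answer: -15544657/92584 ≈ -167.90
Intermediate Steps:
b = 1 (b = -1*(-1) = 1)
q(t, O) = 142 (q(t, O) = 2 - (-141 + 1) = 2 - 1*(-140) = 2 + 140 = 142)
f(J) = 4 + 1/(2*J) (f(J) = 4 + 1/(J + J) = 4 + 1/(2*J))
G = -15544657/652 (G = -(47679 + (4 + (½)/(-163)))/2 = -(47679 + (4 + (½)*(-1/163)))/2 = -(47679 + (4 - 1/326))/2 = -(47679 + 1303/326)/2 = -½*15544657/326 = -15544657/652 ≈ -23842.)
G/q(-225, 7*(3 + h(2, 5))) = -15544657/652/142 = -15544657/652*1/142 = -15544657/92584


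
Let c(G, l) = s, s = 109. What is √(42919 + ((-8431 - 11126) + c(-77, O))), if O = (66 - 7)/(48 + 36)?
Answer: 7*√479 ≈ 153.20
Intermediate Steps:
O = 59/84 ≈ 0.70238
c(G, l) = 109
√(42919 + ((-8431 - 11126) + c(-77, O))) = √(42919 + ((-8431 - 11126) + 109)) = √(42919 + (-19557 + 109)) = √(42919 - 19448) = √23471 = 7*√479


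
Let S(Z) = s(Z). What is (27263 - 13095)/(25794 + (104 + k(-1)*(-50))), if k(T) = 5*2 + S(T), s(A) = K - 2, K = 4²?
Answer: 7084/12349 ≈ 0.57365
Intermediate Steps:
K = 16
s(A) = 14 (s(A) = 16 - 2 = 14)
S(Z) = 14
k(T) = 24 (k(T) = 5*2 + 14 = 10 + 14 = 24)
(27263 - 13095)/(25794 + (104 + k(-1)*(-50))) = (27263 - 13095)/(25794 + (104 + 24*(-50))) = 14168/(25794 + (104 - 1200)) = 14168/(25794 - 1096) = 14168/24698 = 14168*(1/24698) = 7084/12349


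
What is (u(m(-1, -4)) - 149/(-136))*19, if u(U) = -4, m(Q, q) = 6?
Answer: -7505/136 ≈ -55.184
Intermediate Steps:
(u(m(-1, -4)) - 149/(-136))*19 = (-4 - 149/(-136))*19 = (-4 - 149*(-1/136))*19 = (-4 + 149/136)*19 = -395/136*19 = -7505/136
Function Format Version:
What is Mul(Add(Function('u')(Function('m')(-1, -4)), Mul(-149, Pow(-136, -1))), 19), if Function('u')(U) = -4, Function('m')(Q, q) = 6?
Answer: Rational(-7505, 136) ≈ -55.184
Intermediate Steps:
Mul(Add(Function('u')(Function('m')(-1, -4)), Mul(-149, Pow(-136, -1))), 19) = Mul(Add(-4, Mul(-149, Pow(-136, -1))), 19) = Mul(Add(-4, Mul(-149, Rational(-1, 136))), 19) = Mul(Add(-4, Rational(149, 136)), 19) = Mul(Rational(-395, 136), 19) = Rational(-7505, 136)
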